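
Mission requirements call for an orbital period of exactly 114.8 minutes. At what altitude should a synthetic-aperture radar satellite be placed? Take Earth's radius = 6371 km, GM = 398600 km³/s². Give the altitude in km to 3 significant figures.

T = 114.8 min = 6888.0 s.
From T = 2π√(a³/μ): a = (μ T²/4π²)^(1/3) = (398600 × 6888.0² / 4π²)^(1/3) = 7824 km.
Altitude h = a − R = 7824 − 6371 = 1453 km.

1450 km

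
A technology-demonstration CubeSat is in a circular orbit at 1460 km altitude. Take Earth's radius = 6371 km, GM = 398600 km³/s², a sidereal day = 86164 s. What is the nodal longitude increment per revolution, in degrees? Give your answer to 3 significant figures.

28.8°

Semi-major axis a = 6371 + 1460 = 7831 km. Period T = 2π√(a³/μ) = 2π√(7831³/398600) = 6896.6 s = 114.94 min.
During one orbit Earth rotates (6896.6 / 86164) × 360° = 28.81°.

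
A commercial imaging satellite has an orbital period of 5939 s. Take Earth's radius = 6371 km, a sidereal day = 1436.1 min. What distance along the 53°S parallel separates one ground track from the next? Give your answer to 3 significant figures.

Node shift per orbit = (5939.0/86166) × 360° = 24.81°.
Equatorial spacing = 24.81 × 111.2 km/° = 2759 km.
At 53° latitude, spacing = 2759 × cos(53°) = 1660 km.

1660 km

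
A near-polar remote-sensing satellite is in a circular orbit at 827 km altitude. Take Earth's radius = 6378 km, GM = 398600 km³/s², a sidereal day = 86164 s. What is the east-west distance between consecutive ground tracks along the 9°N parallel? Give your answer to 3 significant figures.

2800 km

Semi-major axis a = 6378 + 827 = 7205 km. Period T = 2π√(a³/μ) = 2π√(7205³/398600) = 6086.4 s = 101.44 min.
Node shift per orbit = (6086.4/86164) × 360° = 25.43°.
Equatorial spacing = 25.43 × 111.3 km/° = 2831 km.
At 9° latitude, spacing = 2831 × cos(9°) = 2796 km.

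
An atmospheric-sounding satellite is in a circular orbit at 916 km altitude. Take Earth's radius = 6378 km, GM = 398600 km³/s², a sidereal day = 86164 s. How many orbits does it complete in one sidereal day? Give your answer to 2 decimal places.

13.90

Semi-major axis a = 6378 + 916 = 7294 km. Period T = 2π√(a³/μ) = 2π√(7294³/398600) = 6199.5 s = 103.33 min.
Orbits per sidereal day = 86164 / 6199.5 = 13.898.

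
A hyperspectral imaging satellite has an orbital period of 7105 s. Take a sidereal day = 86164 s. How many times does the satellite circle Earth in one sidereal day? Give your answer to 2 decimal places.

12.13

Orbits per sidereal day = 86164 / 7105.0 = 12.127.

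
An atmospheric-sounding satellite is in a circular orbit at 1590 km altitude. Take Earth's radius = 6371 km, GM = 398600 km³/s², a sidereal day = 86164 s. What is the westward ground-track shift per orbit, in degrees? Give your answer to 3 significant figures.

29.5°

Semi-major axis a = 6371 + 1590 = 7961 km. Period T = 2π√(a³/μ) = 2π√(7961³/398600) = 7069.1 s = 117.82 min.
During one orbit Earth rotates (7069.1 / 86164) × 360° = 29.54°.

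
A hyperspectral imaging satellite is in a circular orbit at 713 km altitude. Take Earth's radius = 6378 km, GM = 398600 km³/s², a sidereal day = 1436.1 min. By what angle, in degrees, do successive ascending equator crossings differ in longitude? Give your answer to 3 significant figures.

Semi-major axis a = 6378 + 713 = 7091 km. Period T = 2π√(a³/μ) = 2π√(7091³/398600) = 5942.5 s = 99.04 min.
During one orbit Earth rotates (5942.5 / 86166) × 360° = 24.83°.

24.8°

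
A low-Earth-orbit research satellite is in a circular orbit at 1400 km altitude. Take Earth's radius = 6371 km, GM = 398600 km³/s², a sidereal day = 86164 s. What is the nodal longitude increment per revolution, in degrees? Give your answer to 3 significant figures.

28.5°

Semi-major axis a = 6371 + 1400 = 7771 km. Period T = 2π√(a³/μ) = 2π√(7771³/398600) = 6817.5 s = 113.63 min.
During one orbit Earth rotates (6817.5 / 86164) × 360° = 28.48°.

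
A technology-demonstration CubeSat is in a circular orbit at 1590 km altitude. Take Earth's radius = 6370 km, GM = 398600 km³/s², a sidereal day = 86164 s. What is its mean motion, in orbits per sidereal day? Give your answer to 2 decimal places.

Semi-major axis a = 6370 + 1590 = 7960 km. Period T = 2π√(a³/μ) = 2π√(7960³/398600) = 7067.7 s = 117.80 min.
Orbits per sidereal day = 86164 / 7067.7 = 12.191.

12.19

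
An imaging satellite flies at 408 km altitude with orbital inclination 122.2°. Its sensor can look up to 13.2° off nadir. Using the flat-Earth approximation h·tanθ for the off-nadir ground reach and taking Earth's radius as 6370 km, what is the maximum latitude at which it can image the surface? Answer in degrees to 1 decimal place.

58.7°

Retrograde orbit: the ground track reaches ±(180° − i) = ±(180 − 122.2) = ±57.8°.
Sensor half-swath on the ground ≈ 408·tan(13.2°) = 96 km = 0.86° of latitude.
Maximum observable latitude ≈ 57.8 + 0.86 = 58.7°.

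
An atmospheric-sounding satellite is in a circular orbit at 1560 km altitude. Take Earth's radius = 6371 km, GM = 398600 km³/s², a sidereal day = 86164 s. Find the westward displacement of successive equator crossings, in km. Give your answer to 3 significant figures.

3270 km

Semi-major axis a = 6371 + 1560 = 7931 km. Period T = 2π√(a³/μ) = 2π√(7931³/398600) = 7029.2 s = 117.15 min.
During one orbit Earth rotates (7029.2 / 86164) × 360° = 29.37°.
At the equator that is 29.37° × (2π·6371/360) km/° = 29.37 × 111.2 = 3266 km.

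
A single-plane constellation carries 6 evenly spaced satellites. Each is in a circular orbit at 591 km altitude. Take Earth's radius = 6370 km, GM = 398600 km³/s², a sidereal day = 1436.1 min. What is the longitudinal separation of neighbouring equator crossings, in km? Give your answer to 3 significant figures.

447 km

Semi-major axis a = 6370 + 591 = 6961 km. Period T = 2π√(a³/μ) = 2π√(6961³/398600) = 5779.9 s = 96.33 min.
Single-satellite node shift = (5779.9/86166) × 360° = 24.15°.
With 6 satellites evenly phased, successive equator crossings are 24.15/6 = 4.025° apart.
That is 4.025 × 111.2 = 447 km at the equator.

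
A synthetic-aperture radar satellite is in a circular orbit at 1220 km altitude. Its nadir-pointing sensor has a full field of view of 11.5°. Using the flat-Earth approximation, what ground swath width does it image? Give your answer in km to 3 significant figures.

246 km

Half-angle = 11.5°/2 = 5.75°.
Swath width ≈ 2h·tan(θ/2) = 2 × 1220 × tan(5.75°) = 245.7 km.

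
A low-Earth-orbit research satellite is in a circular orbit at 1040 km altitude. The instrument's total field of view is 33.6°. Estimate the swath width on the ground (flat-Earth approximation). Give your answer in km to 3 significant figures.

628 km

Half-angle = 33.6°/2 = 16.8°.
Swath width ≈ 2h·tan(θ/2) = 2 × 1040 × tan(16.8°) = 628.0 km.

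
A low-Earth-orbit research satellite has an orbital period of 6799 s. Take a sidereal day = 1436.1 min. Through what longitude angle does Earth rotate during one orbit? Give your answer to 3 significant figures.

During one orbit Earth rotates (6799.0 / 86166) × 360° = 28.41°.

28.4°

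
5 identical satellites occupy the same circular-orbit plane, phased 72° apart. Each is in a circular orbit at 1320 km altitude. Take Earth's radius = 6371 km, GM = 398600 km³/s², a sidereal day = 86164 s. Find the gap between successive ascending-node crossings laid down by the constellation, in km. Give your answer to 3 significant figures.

624 km

Semi-major axis a = 6371 + 1320 = 7691 km. Period T = 2π√(a³/μ) = 2π√(7691³/398600) = 6712.5 s = 111.88 min.
Single-satellite node shift = (6712.5/86164) × 360° = 28.05°.
With 5 satellites evenly phased, successive equator crossings are 28.05/5 = 5.609° apart.
That is 5.609 × 111.2 = 624 km at the equator.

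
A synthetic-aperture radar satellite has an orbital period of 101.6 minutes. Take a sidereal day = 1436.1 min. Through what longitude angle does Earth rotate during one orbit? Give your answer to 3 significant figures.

25.5°

T = 101.6 min = 6096.0 s.
During one orbit Earth rotates (6096.0 / 86166) × 360° = 25.47°.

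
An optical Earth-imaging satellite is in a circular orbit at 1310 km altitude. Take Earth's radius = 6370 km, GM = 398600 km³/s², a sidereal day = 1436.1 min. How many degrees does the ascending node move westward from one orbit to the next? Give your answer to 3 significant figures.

28.0°

Semi-major axis a = 6370 + 1310 = 7680 km. Period T = 2π√(a³/μ) = 2π√(7680³/398600) = 6698.1 s = 111.64 min.
During one orbit Earth rotates (6698.1 / 86166) × 360° = 27.98°.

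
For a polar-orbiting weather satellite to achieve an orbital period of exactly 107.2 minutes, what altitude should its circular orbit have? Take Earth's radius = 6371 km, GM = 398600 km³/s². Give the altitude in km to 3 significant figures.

T = 107.2 min = 6432.0 s.
From T = 2π√(a³/μ): a = (μ T²/4π²)^(1/3) = (398600 × 6432.0² / 4π²)^(1/3) = 7475 km.
Altitude h = a − R = 7475 − 6371 = 1104 km.

1100 km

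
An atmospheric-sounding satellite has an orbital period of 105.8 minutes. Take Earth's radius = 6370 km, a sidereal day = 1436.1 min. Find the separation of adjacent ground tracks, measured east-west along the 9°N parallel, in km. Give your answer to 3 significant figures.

T = 105.8 min = 6348.0 s.
Node shift per orbit = (6348.0/86166) × 360° = 26.52°.
Equatorial spacing = 26.52 × 111.2 km/° = 2949 km.
At 9° latitude, spacing = 2949 × cos(9°) = 2912 km.

2910 km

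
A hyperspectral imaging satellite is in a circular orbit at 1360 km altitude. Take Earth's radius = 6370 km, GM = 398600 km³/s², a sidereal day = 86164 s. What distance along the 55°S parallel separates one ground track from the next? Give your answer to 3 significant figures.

Semi-major axis a = 6370 + 1360 = 7730 km. Period T = 2π√(a³/μ) = 2π√(7730³/398600) = 6763.6 s = 112.73 min.
Node shift per orbit = (6763.6/86164) × 360° = 28.26°.
Equatorial spacing = 28.26 × 111.2 km/° = 3142 km.
At 55° latitude, spacing = 3142 × cos(55°) = 1802 km.

1800 km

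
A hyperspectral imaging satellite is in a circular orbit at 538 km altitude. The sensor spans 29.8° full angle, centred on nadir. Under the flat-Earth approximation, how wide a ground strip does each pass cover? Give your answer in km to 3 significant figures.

286 km

Half-angle = 29.8°/2 = 14.9°.
Swath width ≈ 2h·tan(θ/2) = 2 × 538 × tan(14.9°) = 286.3 km.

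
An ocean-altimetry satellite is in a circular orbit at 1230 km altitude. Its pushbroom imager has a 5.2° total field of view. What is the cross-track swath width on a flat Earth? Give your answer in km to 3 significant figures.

112 km

Half-angle = 5.2°/2 = 2.6°.
Swath width ≈ 2h·tan(θ/2) = 2 × 1230 × tan(2.6°) = 111.7 km.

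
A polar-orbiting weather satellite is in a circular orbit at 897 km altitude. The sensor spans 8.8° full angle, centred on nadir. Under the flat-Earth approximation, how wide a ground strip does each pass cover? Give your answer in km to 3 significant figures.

Half-angle = 8.8°/2 = 4.4°.
Swath width ≈ 2h·tan(θ/2) = 2 × 897 × tan(4.4°) = 138.0 km.

138 km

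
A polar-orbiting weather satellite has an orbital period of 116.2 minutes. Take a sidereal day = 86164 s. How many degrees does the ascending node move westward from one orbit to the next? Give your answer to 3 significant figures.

T = 116.2 min = 6972.0 s.
During one orbit Earth rotates (6972.0 / 86164) × 360° = 29.13°.

29.1°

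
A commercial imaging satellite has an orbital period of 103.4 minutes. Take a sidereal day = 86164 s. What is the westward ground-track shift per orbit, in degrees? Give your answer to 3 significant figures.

T = 103.4 min = 6204.0 s.
During one orbit Earth rotates (6204.0 / 86164) × 360° = 25.92°.

25.9°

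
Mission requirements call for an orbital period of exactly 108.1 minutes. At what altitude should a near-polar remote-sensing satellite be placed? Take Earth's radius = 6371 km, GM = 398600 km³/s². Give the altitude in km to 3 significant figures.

1150 km

T = 108.1 min = 6486.0 s.
From T = 2π√(a³/μ): a = (μ T²/4π²)^(1/3) = (398600 × 6486.0² / 4π²)^(1/3) = 7517 km.
Altitude h = a − R = 7517 − 6371 = 1146 km.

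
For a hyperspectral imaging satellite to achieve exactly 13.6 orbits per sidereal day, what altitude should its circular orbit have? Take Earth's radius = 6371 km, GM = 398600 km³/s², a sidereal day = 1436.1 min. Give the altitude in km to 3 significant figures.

Required period T = 86166 / 13.6 = 6335.7 s.
From T = 2π√(a³/μ): a = (μ T²/4π²)^(1/3) = (398600 × 6335.7² / 4π²)^(1/3) = 7400 km.
Altitude h = a − R = 7400 − 6371 = 1029 km.

1030 km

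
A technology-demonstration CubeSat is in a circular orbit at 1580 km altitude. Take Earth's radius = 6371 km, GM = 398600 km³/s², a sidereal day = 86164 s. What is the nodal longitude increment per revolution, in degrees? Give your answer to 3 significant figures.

Semi-major axis a = 6371 + 1580 = 7951 km. Period T = 2π√(a³/μ) = 2π√(7951³/398600) = 7055.8 s = 117.60 min.
During one orbit Earth rotates (7055.8 / 86164) × 360° = 29.48°.

29.5°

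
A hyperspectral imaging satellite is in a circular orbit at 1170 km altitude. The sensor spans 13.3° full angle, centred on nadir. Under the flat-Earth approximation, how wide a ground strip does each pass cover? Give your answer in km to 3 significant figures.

273 km

Half-angle = 13.3°/2 = 6.65°.
Swath width ≈ 2h·tan(θ/2) = 2 × 1170 × tan(6.65°) = 272.8 km.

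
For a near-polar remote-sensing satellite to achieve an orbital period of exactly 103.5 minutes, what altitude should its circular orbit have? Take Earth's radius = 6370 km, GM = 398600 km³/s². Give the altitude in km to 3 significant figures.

T = 103.5 min = 6210.0 s.
From T = 2π√(a³/μ): a = (μ T²/4π²)^(1/3) = (398600 × 6210.0² / 4π²)^(1/3) = 7302 km.
Altitude h = a − R = 7302 − 6370 = 932 km.

932 km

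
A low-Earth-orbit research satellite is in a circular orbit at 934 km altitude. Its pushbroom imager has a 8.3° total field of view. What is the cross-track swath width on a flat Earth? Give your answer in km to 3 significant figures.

136 km

Half-angle = 8.3°/2 = 4.15°.
Swath width ≈ 2h·tan(θ/2) = 2 × 934 × tan(4.15°) = 135.5 km.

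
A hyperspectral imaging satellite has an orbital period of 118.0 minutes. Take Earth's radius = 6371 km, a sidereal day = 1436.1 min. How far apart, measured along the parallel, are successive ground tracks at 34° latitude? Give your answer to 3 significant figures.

2730 km

T = 118.0 min = 7080.0 s.
Node shift per orbit = (7080.0/86166) × 360° = 29.58°.
Equatorial spacing = 29.58 × 111.2 km/° = 3289 km.
At 34° latitude, spacing = 3289 × cos(34°) = 2727 km.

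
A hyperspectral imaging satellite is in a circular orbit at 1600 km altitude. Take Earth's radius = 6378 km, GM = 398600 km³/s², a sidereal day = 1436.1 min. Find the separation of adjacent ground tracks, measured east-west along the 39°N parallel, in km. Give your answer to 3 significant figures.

Semi-major axis a = 6378 + 1600 = 7978 km. Period T = 2π√(a³/μ) = 2π√(7978³/398600) = 7091.7 s = 118.20 min.
Node shift per orbit = (7091.7/86166) × 360° = 29.63°.
Equatorial spacing = 29.63 × 111.3 km/° = 3298 km.
At 39° latitude, spacing = 3298 × cos(39°) = 2563 km.

2560 km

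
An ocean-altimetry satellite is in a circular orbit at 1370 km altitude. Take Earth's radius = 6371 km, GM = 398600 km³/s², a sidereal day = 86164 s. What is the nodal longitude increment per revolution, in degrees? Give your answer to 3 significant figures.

Semi-major axis a = 6371 + 1370 = 7741 km. Period T = 2π√(a³/μ) = 2π√(7741³/398600) = 6778.1 s = 112.97 min.
During one orbit Earth rotates (6778.1 / 86164) × 360° = 28.32°.

28.3°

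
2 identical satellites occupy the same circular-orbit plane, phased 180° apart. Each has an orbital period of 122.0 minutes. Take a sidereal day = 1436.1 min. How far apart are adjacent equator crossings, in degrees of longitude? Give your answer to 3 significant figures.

15.3°

T = 122.0 min = 7320.0 s.
Single-satellite node shift = (7320.0/86166) × 360° = 30.58°.
With 2 satellites evenly phased, successive equator crossings are 30.58/2 = 15.291° apart.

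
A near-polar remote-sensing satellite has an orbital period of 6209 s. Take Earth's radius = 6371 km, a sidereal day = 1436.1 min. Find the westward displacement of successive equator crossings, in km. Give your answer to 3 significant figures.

2880 km

During one orbit Earth rotates (6209.0 / 86166) × 360° = 25.94°.
At the equator that is 25.94° × (2π·6371/360) km/° = 25.94 × 111.2 = 2885 km.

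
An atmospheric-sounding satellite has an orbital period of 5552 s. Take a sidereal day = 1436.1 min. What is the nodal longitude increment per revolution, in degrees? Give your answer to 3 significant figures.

During one orbit Earth rotates (5552.0 / 86166) × 360° = 23.20°.

23.2°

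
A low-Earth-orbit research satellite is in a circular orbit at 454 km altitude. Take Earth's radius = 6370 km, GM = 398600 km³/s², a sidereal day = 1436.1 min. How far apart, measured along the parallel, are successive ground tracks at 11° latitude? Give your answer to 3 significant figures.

2560 km

Semi-major axis a = 6370 + 454 = 6824 km. Period T = 2π√(a³/μ) = 2π√(6824³/398600) = 5610.1 s = 93.50 min.
Node shift per orbit = (5610.1/86166) × 360° = 23.44°.
Equatorial spacing = 23.44 × 111.2 km/° = 2606 km.
At 11° latitude, spacing = 2606 × cos(11°) = 2558 km.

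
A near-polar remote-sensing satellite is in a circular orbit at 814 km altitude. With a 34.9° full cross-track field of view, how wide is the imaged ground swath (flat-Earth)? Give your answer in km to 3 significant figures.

Half-angle = 34.9°/2 = 17.45°.
Swath width ≈ 2h·tan(θ/2) = 2 × 814 × tan(17.45°) = 511.7 km.

512 km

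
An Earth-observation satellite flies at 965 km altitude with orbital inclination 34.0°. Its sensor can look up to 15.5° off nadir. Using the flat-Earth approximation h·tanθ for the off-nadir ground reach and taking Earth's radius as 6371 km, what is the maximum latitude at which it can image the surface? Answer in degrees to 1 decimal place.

36.4°

For a prograde orbit the ground track reaches latitude ±i = ±34.0°.
Sensor half-swath on the ground ≈ 965·tan(15.5°) = 268 km = 2.41° of latitude.
Maximum observable latitude ≈ 34.0 + 2.41 = 36.4°.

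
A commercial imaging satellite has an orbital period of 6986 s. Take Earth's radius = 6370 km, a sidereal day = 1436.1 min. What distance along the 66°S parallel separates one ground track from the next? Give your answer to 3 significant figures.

1320 km

Node shift per orbit = (6986.0/86166) × 360° = 29.19°.
Equatorial spacing = 29.19 × 111.2 km/° = 3245 km.
At 66° latitude, spacing = 3245 × cos(66°) = 1320 km.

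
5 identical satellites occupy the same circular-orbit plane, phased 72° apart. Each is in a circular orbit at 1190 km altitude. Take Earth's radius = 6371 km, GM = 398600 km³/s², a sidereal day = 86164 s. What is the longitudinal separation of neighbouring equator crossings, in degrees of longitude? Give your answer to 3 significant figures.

5.47°

Semi-major axis a = 6371 + 1190 = 7561 km. Period T = 2π√(a³/μ) = 2π√(7561³/398600) = 6543.0 s = 109.05 min.
Single-satellite node shift = (6543.0/86164) × 360° = 27.34°.
With 5 satellites evenly phased, successive equator crossings are 27.34/5 = 5.467° apart.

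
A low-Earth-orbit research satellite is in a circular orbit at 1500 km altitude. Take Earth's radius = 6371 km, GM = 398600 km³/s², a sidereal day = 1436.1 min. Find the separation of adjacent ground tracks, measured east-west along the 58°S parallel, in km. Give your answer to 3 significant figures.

Semi-major axis a = 6371 + 1500 = 7871 km. Period T = 2π√(a³/μ) = 2π√(7871³/398600) = 6949.5 s = 115.83 min.
Node shift per orbit = (6949.5/86166) × 360° = 29.04°.
Equatorial spacing = 29.04 × 111.2 km/° = 3229 km.
At 58° latitude, spacing = 3229 × cos(58°) = 1711 km.

1710 km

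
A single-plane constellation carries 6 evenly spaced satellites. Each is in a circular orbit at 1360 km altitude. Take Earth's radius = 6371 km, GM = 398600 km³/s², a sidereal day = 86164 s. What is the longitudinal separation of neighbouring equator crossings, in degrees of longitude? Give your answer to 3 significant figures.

Semi-major axis a = 6371 + 1360 = 7731 km. Period T = 2π√(a³/μ) = 2π√(7731³/398600) = 6765.0 s = 112.75 min.
Single-satellite node shift = (6765.0/86164) × 360° = 28.26°.
With 6 satellites evenly phased, successive equator crossings are 28.26/6 = 4.711° apart.

4.71°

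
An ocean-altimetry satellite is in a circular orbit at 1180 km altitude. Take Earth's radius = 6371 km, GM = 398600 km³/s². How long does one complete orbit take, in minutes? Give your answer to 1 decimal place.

Semi-major axis a = 6371 + 1180 = 7551 km. Period T = 2π√(a³/μ) = 2π√(7551³/398600) = 6530.1 s = 108.83 min.

108.8 min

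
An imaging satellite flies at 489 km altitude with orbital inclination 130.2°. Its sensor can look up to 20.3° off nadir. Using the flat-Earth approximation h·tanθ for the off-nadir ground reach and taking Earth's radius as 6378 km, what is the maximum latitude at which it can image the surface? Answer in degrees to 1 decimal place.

Retrograde orbit: the ground track reaches ±(180° − i) = ±(180 − 130.2) = ±49.8°.
Sensor half-swath on the ground ≈ 489·tan(20.3°) = 181 km = 1.62° of latitude.
Maximum observable latitude ≈ 49.8 + 1.62 = 51.4°.

51.4°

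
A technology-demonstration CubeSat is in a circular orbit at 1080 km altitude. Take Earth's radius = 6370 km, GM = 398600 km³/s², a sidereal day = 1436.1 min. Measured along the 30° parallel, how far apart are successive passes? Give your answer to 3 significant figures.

Semi-major axis a = 6370 + 1080 = 7450 km. Period T = 2π√(a³/μ) = 2π√(7450³/398600) = 6399.5 s = 106.66 min.
Node shift per orbit = (6399.5/86166) × 360° = 26.74°.
Equatorial spacing = 26.74 × 111.2 km/° = 2973 km.
At 30° latitude, spacing = 2973 × cos(30°) = 2574 km.

2570 km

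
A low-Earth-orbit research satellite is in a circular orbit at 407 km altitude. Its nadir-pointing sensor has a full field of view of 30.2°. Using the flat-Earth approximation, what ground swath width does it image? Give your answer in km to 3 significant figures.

220 km

Half-angle = 30.2°/2 = 15.1°.
Swath width ≈ 2h·tan(θ/2) = 2 × 407 × tan(15.1°) = 219.6 km.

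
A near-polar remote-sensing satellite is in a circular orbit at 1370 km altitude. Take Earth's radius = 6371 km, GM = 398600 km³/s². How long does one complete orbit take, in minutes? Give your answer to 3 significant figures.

Semi-major axis a = 6371 + 1370 = 7741 km. Period T = 2π√(a³/μ) = 2π√(7741³/398600) = 6778.1 s = 112.97 min.

113 min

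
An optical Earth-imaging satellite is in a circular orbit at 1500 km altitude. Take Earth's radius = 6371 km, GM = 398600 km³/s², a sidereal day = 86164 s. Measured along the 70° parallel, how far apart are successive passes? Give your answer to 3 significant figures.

1100 km

Semi-major axis a = 6371 + 1500 = 7871 km. Period T = 2π√(a³/μ) = 2π√(7871³/398600) = 6949.5 s = 115.83 min.
Node shift per orbit = (6949.5/86164) × 360° = 29.04°.
Equatorial spacing = 29.04 × 111.2 km/° = 3229 km.
At 70° latitude, spacing = 3229 × cos(70°) = 1104 km.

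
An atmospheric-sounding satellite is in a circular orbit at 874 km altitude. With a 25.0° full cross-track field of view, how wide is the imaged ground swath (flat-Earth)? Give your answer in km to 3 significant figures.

Half-angle = 25.0°/2 = 12.5°.
Swath width ≈ 2h·tan(θ/2) = 2 × 874 × tan(12.5°) = 387.5 km.

388 km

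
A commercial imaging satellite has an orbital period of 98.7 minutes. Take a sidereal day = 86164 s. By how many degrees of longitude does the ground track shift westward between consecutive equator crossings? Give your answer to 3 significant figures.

24.7°

T = 98.7 min = 5922.0 s.
During one orbit Earth rotates (5922.0 / 86164) × 360° = 24.74°.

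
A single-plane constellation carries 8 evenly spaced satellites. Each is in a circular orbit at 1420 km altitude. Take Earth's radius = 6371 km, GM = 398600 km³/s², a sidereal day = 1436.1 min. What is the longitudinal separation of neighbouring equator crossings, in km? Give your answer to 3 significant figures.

397 km

Semi-major axis a = 6371 + 1420 = 7791 km. Period T = 2π√(a³/μ) = 2π√(7791³/398600) = 6843.9 s = 114.06 min.
Single-satellite node shift = (6843.9/86166) × 360° = 28.59°.
With 8 satellites evenly phased, successive equator crossings are 28.59/8 = 3.574° apart.
That is 3.574 × 111.2 = 397 km at the equator.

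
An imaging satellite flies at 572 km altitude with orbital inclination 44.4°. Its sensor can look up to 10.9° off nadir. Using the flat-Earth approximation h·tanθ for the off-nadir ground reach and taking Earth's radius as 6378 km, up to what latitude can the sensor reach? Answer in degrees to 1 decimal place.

45.4°

For a prograde orbit the ground track reaches latitude ±i = ±44.4°.
Sensor half-swath on the ground ≈ 572·tan(10.9°) = 110 km = 0.99° of latitude.
Maximum observable latitude ≈ 44.4 + 0.99 = 45.4°.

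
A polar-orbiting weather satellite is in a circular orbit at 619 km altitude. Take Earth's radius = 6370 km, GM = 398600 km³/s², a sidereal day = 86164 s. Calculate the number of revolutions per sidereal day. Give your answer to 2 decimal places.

14.82

Semi-major axis a = 6370 + 619 = 6989 km. Period T = 2π√(a³/μ) = 2π√(6989³/398600) = 5814.8 s = 96.91 min.
Orbits per sidereal day = 86164 / 5814.8 = 14.818.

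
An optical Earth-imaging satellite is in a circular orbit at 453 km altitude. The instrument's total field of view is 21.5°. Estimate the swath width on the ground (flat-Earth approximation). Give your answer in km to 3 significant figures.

Half-angle = 21.5°/2 = 10.75°.
Swath width ≈ 2h·tan(θ/2) = 2 × 453 × tan(10.75°) = 172.0 km.

172 km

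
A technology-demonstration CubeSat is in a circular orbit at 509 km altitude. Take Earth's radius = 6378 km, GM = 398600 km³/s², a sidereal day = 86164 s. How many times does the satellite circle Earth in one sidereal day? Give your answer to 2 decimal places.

Semi-major axis a = 6378 + 509 = 6887 km. Period T = 2π√(a³/μ) = 2π√(6887³/398600) = 5688.0 s = 94.80 min.
Orbits per sidereal day = 86164 / 5688.0 = 15.148.

15.15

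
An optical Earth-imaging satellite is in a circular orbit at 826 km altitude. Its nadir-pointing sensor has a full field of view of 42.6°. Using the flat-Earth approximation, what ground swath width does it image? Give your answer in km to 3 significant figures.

Half-angle = 42.6°/2 = 21.3°.
Swath width ≈ 2h·tan(θ/2) = 2 × 826 × tan(21.3°) = 644.1 km.

644 km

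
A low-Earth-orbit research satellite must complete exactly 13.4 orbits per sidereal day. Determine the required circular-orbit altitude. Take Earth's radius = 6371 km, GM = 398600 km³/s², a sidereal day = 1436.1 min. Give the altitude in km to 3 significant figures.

1100 km

Required period T = 86166 / 13.4 = 6430.3 s.
From T = 2π√(a³/μ): a = (μ T²/4π²)^(1/3) = (398600 × 6430.3² / 4π²)^(1/3) = 7474 km.
Altitude h = a − R = 7474 − 6371 = 1103 km.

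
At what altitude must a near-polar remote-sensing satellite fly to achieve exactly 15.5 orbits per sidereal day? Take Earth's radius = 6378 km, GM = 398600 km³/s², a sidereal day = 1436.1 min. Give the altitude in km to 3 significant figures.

405 km

Required period T = 86166 / 15.5 = 5559.1 s.
From T = 2π√(a³/μ): a = (μ T²/4π²)^(1/3) = (398600 × 5559.1² / 4π²)^(1/3) = 6783 km.
Altitude h = a − R = 6783 − 6378 = 405 km.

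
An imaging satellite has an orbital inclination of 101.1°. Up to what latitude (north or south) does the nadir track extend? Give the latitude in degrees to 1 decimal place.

Retrograde orbit: the ground track reaches ±(180° − i) = ±(180 − 101.1) = ±78.9°.

78.9°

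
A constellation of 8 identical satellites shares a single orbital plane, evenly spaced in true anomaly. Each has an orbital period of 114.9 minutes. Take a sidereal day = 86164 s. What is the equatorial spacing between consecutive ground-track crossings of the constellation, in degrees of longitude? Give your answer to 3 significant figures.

T = 114.9 min = 6894.0 s.
Single-satellite node shift = (6894.0/86164) × 360° = 28.80°.
With 8 satellites evenly phased, successive equator crossings are 28.80/8 = 3.600° apart.

3.60°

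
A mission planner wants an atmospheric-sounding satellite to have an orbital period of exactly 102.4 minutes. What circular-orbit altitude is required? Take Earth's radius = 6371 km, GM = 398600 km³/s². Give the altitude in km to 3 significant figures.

879 km

T = 102.4 min = 6144.0 s.
From T = 2π√(a³/μ): a = (μ T²/4π²)^(1/3) = (398600 × 6144.0² / 4π²)^(1/3) = 7250 km.
Altitude h = a − R = 7250 − 6371 = 879 km.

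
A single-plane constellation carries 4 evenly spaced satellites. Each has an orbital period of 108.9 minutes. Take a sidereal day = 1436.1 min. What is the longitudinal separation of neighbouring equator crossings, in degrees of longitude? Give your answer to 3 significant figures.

6.82°

T = 108.9 min = 6534.0 s.
Single-satellite node shift = (6534.0/86166) × 360° = 27.30°.
With 4 satellites evenly phased, successive equator crossings are 27.30/4 = 6.825° apart.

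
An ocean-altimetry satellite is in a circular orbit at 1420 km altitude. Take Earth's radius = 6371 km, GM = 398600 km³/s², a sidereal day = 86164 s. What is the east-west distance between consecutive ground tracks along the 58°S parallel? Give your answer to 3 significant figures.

1680 km

Semi-major axis a = 6371 + 1420 = 7791 km. Period T = 2π√(a³/μ) = 2π√(7791³/398600) = 6843.9 s = 114.06 min.
Node shift per orbit = (6843.9/86164) × 360° = 28.59°.
Equatorial spacing = 28.59 × 111.2 km/° = 3180 km.
At 58° latitude, spacing = 3180 × cos(58°) = 1685 km.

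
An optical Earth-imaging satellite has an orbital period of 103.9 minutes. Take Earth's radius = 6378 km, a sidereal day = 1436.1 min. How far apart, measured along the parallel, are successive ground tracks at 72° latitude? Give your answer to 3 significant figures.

896 km

T = 103.9 min = 6234.0 s.
Node shift per orbit = (6234.0/86166) × 360° = 26.05°.
Equatorial spacing = 26.05 × 111.3 km/° = 2899 km.
At 72° latitude, spacing = 2899 × cos(72°) = 896 km.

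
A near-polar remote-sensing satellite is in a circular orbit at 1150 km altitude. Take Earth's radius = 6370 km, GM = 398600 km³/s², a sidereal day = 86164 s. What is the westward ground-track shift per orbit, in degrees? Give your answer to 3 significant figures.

Semi-major axis a = 6370 + 1150 = 7520 km. Period T = 2π√(a³/μ) = 2π√(7520³/398600) = 6489.9 s = 108.16 min.
During one orbit Earth rotates (6489.9 / 86164) × 360° = 27.12°.

27.1°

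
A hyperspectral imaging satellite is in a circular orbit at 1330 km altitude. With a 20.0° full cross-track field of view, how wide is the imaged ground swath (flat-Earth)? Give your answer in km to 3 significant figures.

469 km

Half-angle = 20.0°/2 = 10°.
Swath width ≈ 2h·tan(θ/2) = 2 × 1330 × tan(10°) = 469.0 km.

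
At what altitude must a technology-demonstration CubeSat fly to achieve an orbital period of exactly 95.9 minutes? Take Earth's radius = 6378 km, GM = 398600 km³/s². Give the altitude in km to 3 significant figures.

T = 95.9 min = 5754.0 s.
From T = 2π√(a³/μ): a = (μ T²/4π²)^(1/3) = (398600 × 5754.0² / 4π²)^(1/3) = 6940 km.
Altitude h = a − R = 6940 − 6378 = 562 km.

562 km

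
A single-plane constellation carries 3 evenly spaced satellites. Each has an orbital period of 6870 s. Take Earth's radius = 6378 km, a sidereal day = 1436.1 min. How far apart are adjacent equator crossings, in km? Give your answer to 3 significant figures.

Single-satellite node shift = (6870.0/86166) × 360° = 28.70°.
With 3 satellites evenly phased, successive equator crossings are 28.70/3 = 9.568° apart.
That is 9.568 × 111.3 = 1065 km at the equator.

1070 km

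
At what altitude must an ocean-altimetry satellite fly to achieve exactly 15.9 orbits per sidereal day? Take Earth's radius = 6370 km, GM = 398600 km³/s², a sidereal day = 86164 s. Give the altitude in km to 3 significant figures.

298 km

Required period T = 86164 / 15.9 = 5419.1 s.
From T = 2π√(a³/μ): a = (μ T²/4π²)^(1/3) = (398600 × 5419.1² / 4π²)^(1/3) = 6668 km.
Altitude h = a − R = 6668 − 6370 = 298 km.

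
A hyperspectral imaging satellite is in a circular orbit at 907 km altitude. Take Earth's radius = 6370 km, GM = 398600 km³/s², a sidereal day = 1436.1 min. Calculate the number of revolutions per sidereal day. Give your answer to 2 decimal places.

13.95

Semi-major axis a = 6370 + 907 = 7277 km. Period T = 2π√(a³/μ) = 2π√(7277³/398600) = 6177.9 s = 102.96 min.
Orbits per sidereal day = 86166 / 6177.9 = 13.947.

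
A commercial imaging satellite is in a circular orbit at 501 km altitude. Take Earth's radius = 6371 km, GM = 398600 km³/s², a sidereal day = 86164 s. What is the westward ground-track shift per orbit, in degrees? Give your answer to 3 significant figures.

Semi-major axis a = 6371 + 501 = 6872 km. Period T = 2π√(a³/μ) = 2π√(6872³/398600) = 5669.4 s = 94.49 min.
During one orbit Earth rotates (5669.4 / 86164) × 360° = 23.69°.

23.7°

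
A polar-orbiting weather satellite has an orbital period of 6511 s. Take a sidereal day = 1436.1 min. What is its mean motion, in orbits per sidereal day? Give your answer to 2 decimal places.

Orbits per sidereal day = 86166 / 6511.0 = 13.234.

13.23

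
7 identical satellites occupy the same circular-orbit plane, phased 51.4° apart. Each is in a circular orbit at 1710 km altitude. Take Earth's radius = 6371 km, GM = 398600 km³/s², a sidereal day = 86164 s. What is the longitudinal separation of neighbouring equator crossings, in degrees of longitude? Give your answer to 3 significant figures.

Semi-major axis a = 6371 + 1710 = 8081 km. Period T = 2π√(a³/μ) = 2π√(8081³/398600) = 7229.5 s = 120.49 min.
Single-satellite node shift = (7229.5/86164) × 360° = 30.21°.
With 7 satellites evenly phased, successive equator crossings are 30.21/7 = 4.315° apart.

4.32°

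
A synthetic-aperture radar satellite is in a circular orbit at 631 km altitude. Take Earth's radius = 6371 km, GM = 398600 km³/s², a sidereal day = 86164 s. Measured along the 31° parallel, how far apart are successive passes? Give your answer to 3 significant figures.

2320 km

Semi-major axis a = 6371 + 631 = 7002 km. Period T = 2π√(a³/μ) = 2π√(7002³/398600) = 5831.0 s = 97.18 min.
Node shift per orbit = (5831.0/86164) × 360° = 24.36°.
Equatorial spacing = 24.36 × 111.2 km/° = 2709 km.
At 31° latitude, spacing = 2709 × cos(31°) = 2322 km.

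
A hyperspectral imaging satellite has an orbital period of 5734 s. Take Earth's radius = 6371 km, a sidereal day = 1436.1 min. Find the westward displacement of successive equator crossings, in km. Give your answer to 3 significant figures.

2660 km

During one orbit Earth rotates (5734.0 / 86166) × 360° = 23.96°.
At the equator that is 23.96° × (2π·6371/360) km/° = 23.96 × 111.2 = 2664 km.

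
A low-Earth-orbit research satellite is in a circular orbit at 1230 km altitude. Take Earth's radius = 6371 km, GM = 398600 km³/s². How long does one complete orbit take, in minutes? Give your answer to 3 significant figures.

Semi-major axis a = 6371 + 1230 = 7601 km. Period T = 2π√(a³/μ) = 2π√(7601³/398600) = 6595.0 s = 109.92 min.

110 min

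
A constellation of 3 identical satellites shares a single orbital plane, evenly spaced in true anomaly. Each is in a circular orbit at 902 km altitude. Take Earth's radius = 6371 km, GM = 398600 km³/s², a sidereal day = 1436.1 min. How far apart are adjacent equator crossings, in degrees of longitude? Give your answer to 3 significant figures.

Semi-major axis a = 6371 + 902 = 7273 km. Period T = 2π√(a³/μ) = 2π√(7273³/398600) = 6172.8 s = 102.88 min.
Single-satellite node shift = (6172.8/86166) × 360° = 25.79°.
With 3 satellites evenly phased, successive equator crossings are 25.79/3 = 8.597° apart.

8.60°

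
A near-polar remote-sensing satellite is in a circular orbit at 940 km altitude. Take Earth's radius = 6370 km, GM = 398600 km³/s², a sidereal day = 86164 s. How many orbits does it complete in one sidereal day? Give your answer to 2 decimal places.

Semi-major axis a = 6370 + 940 = 7310 km. Period T = 2π√(a³/μ) = 2π√(7310³/398600) = 6220.0 s = 103.67 min.
Orbits per sidereal day = 86164 / 6220.0 = 13.853.

13.85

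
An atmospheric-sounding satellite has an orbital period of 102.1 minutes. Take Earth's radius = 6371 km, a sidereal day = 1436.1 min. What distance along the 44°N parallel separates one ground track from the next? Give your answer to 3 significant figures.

T = 102.1 min = 6126.0 s.
Node shift per orbit = (6126.0/86166) × 360° = 25.59°.
Equatorial spacing = 25.59 × 111.2 km/° = 2846 km.
At 44° latitude, spacing = 2846 × cos(44°) = 2047 km.

2050 km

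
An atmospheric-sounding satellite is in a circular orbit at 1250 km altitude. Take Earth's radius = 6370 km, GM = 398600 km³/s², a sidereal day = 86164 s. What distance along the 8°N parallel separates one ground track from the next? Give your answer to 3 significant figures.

3050 km

Semi-major axis a = 6370 + 1250 = 7620 km. Period T = 2π√(a³/μ) = 2π√(7620³/398600) = 6619.8 s = 110.33 min.
Node shift per orbit = (6619.8/86164) × 360° = 27.66°.
Equatorial spacing = 27.66 × 111.2 km/° = 3075 km.
At 8° latitude, spacing = 3075 × cos(8°) = 3045 km.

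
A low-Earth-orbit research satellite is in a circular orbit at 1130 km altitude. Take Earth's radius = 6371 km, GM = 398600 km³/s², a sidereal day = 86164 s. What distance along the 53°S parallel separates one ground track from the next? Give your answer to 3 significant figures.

Semi-major axis a = 6371 + 1130 = 7501 km. Period T = 2π√(a³/μ) = 2π√(7501³/398600) = 6465.3 s = 107.76 min.
Node shift per orbit = (6465.3/86164) × 360° = 27.01°.
Equatorial spacing = 27.01 × 111.2 km/° = 3004 km.
At 53° latitude, spacing = 3004 × cos(53°) = 1808 km.

1810 km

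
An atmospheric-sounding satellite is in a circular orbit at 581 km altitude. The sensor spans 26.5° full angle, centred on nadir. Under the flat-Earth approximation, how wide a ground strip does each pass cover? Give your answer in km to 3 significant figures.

274 km

Half-angle = 26.5°/2 = 13.25°.
Swath width ≈ 2h·tan(θ/2) = 2 × 581 × tan(13.25°) = 273.6 km.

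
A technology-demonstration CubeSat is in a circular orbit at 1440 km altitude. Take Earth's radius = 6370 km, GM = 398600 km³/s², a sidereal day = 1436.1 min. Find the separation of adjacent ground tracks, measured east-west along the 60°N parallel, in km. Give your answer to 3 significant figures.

1600 km

Semi-major axis a = 6370 + 1440 = 7810 km. Period T = 2π√(a³/μ) = 2π√(7810³/398600) = 6868.9 s = 114.48 min.
Node shift per orbit = (6868.9/86166) × 360° = 28.70°.
Equatorial spacing = 28.70 × 111.2 km/° = 3191 km.
At 60° latitude, spacing = 3191 × cos(60°) = 1595 km.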